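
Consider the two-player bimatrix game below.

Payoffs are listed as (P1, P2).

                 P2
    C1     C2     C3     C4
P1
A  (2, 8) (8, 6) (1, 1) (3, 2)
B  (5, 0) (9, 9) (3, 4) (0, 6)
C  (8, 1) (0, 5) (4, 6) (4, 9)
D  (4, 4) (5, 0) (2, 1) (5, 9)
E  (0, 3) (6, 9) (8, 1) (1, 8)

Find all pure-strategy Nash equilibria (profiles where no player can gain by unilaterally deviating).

(A, C1): P1 can switch to B (2 → 5). Not NE.
(A, C2): P1 can switch to B (8 → 9). Not NE.
(A, C3): P1 can switch to B (1 → 3). Not NE.
(A, C4): P1 can switch to C (3 → 4). Not NE.
(B, C1): P1 can switch to C (5 → 8). Not NE.
(B, C2): P1 gets 9, best alternative 8; P2 gets 9, best alternative 6. No profitable deviation — NE.
(B, C3): P1 can switch to C (3 → 4). Not NE.
(B, C4): P1 can switch to A (0 → 3). Not NE.
(C, C1): P2 can switch to C2 (1 → 5). Not NE.
(D, C4): P1 gets 5, best alternative 4; P2 gets 9, best alternative 4. No profitable deviation — NE.
(The remaining 10 profiles each have a profitable deviation by the same check.)

Pure-strategy Nash equilibria: (B, C2); (D, C4)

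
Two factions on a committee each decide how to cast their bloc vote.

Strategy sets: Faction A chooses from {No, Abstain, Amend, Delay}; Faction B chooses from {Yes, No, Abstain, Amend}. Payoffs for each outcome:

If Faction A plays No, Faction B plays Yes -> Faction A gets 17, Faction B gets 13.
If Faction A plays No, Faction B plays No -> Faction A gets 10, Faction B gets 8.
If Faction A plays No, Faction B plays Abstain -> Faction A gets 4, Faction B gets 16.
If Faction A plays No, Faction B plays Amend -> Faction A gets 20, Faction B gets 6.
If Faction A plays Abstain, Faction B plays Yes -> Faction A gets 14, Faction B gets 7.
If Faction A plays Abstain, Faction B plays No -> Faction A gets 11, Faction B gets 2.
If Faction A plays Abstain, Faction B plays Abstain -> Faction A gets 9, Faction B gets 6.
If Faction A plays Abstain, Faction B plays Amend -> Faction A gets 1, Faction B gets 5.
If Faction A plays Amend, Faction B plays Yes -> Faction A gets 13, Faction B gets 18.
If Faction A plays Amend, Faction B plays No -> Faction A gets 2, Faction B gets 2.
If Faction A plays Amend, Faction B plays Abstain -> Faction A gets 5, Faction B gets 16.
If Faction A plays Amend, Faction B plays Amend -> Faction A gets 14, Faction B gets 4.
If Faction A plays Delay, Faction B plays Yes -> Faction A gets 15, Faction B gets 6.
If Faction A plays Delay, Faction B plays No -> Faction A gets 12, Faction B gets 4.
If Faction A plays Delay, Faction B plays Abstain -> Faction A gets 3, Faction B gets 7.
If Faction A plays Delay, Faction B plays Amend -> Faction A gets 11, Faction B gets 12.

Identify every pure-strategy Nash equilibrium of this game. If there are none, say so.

No pure-strategy Nash equilibrium.

Mark each player's best response to every combination of opponents' strategies; a profile where every player is best-responding is a pure Nash equilibrium.
Faction A against Yes: payoffs 17, 14, 13, 15 → best response No.
Faction A against No: payoffs 10, 11, 2, 12 → best response Delay.
Faction A against Abstain: payoffs 4, 9, 5, 3 → best response Abstain.
Faction A against Amend: payoffs 20, 1, 14, 11 → best response No.
Faction B against No: payoffs 13, 8, 16, 6 → best response Abstain.
Faction B against Abstain: payoffs 7, 2, 6, 5 → best response Yes.
Faction B against Amend: payoffs 18, 2, 16, 4 → best response Yes.
Faction B against Delay: payoffs 6, 4, 7, 12 → best response Amend.
No profile is a mutual best response for all players.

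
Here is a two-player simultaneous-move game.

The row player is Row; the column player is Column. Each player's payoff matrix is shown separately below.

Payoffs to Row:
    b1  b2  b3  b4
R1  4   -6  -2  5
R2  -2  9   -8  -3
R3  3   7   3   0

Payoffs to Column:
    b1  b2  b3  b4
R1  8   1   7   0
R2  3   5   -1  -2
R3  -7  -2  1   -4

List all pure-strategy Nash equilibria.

(R1, b1): Row gets 4, best alternative 3; Column gets 8, best alternative 7. No profitable deviation — NE.
(R1, b2): Row can switch to R2 (-6 → 9). Not NE.
(R1, b3): Row can switch to R3 (-2 → 3). Not NE.
(R1, b4): Column can switch to b1 (0 → 8). Not NE.
(R2, b1): Row can switch to R1 (-2 → 4). Not NE.
(R2, b2): Row gets 9, best alternative 7; Column gets 5, best alternative 3. No profitable deviation — NE.
(R2, b3): Row can switch to R1 (-8 → -2). Not NE.
(R2, b4): Row can switch to R1 (-3 → 5). Not NE.
(R3, b1): Row can switch to R1 (3 → 4). Not NE.
(R3, b2): Row can switch to R2 (7 → 9). Not NE.
(R3, b3): Row gets 3, best alternative -2; Column gets 1, best alternative -2. No profitable deviation — NE.
(The remaining 1 profile has a profitable deviation by the same check.)

(R1, b1) and (R2, b2) and (R3, b3)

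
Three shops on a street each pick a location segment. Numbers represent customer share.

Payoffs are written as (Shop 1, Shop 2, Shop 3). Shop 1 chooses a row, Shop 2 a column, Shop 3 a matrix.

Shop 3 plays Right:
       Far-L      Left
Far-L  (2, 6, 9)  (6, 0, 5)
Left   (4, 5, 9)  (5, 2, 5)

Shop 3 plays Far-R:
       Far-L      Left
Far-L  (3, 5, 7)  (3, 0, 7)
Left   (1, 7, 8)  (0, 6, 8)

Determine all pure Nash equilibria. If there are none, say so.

Pure NE: (Left, Far-L, Right)

Check each profile: it is a Nash equilibrium iff no player can strictly gain by switching unilaterally.
(Far-L, Far-L, Right): Shop 1 can switch to Left (2 → 4). Not NE.
(Far-L, Far-L, Far-R): Shop 3 can switch to Right (7 → 9). Not NE.
(Far-L, Left, Right): Shop 2 can switch to Far-L (0 → 6). Not NE.
(Far-L, Left, Far-R): Shop 2 can switch to Far-L (0 → 5). Not NE.
(Left, Far-L, Right): Shop 1 gets 4, best alternative 2; Shop 2 gets 5, best alternative 2; Shop 3 gets 9, best alternative 8. No profitable deviation — NE.
(Left, Far-L, Far-R): Shop 1 can switch to Far-L (1 → 3). Not NE.
(Left, Left, Right): Shop 1 can switch to Far-L (5 → 6). Not NE.
(The remaining 1 profile has a profitable deviation by the same check.)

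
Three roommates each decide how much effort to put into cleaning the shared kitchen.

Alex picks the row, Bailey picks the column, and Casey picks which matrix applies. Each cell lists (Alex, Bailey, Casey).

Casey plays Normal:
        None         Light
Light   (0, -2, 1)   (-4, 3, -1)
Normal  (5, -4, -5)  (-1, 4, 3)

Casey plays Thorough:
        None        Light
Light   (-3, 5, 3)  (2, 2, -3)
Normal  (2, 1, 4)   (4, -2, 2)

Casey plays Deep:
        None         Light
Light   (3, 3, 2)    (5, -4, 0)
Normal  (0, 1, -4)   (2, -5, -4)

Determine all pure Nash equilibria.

Pure-strategy Nash equilibria: (Normal, None, Thorough); (Normal, Light, Normal)

Alex against (None, Normal): payoffs 0, 5 → best response Normal.
Alex against (None, Thorough): payoffs -3, 2 → best response Normal.
Alex against (None, Deep): payoffs 3, 0 → best response Light.
Alex against (Light, Normal): payoffs -4, -1 → best response Normal.
Alex against (Light, Thorough): payoffs 2, 4 → best response Normal.
Alex against (Light, Deep): payoffs 5, 2 → best response Light.
Bailey against (Light, Normal): payoffs -2, 3 → best response Light.
Bailey against (Light, Thorough): payoffs 5, 2 → best response None.
Bailey against (Light, Deep): payoffs 3, -4 → best response None.
Bailey against (Normal, Normal): payoffs -4, 4 → best response Light.
Bailey against (Normal, Thorough): payoffs 1, -2 → best response None.
Bailey against (Normal, Deep): payoffs 1, -5 → best response None.
Casey against (Light, None): payoffs 1, 3, 2 → best response Thorough.
Casey against (Light, Light): payoffs -1, -3, 0 → best response Deep.
Casey against (Normal, None): payoffs -5, 4, -4 → best response Thorough.
Casey against (Normal, Light): payoffs 3, 2, -4 → best response Normal.
Mutual best responses: (Normal, None, Thorough); (Normal, Light, Normal).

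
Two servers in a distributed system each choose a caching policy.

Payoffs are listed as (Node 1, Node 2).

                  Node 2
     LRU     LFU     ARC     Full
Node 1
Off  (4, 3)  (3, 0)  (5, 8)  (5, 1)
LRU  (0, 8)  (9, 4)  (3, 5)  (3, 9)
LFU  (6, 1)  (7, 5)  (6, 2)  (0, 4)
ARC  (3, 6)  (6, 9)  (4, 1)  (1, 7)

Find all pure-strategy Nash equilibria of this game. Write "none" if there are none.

Node 1 against LRU: payoffs 4, 0, 6, 3 → best response LFU.
Node 1 against LFU: payoffs 3, 9, 7, 6 → best response LRU.
Node 1 against ARC: payoffs 5, 3, 6, 4 → best response LFU.
Node 1 against Full: payoffs 5, 3, 0, 1 → best response Off.
Node 2 against Off: payoffs 3, 0, 8, 1 → best response ARC.
Node 2 against LRU: payoffs 8, 4, 5, 9 → best response Full.
Node 2 against LFU: payoffs 1, 5, 2, 4 → best response LFU.
Node 2 against ARC: payoffs 6, 9, 1, 7 → best response LFU.
No profile is a mutual best response for all players.

This game has no pure Nash equilibrium.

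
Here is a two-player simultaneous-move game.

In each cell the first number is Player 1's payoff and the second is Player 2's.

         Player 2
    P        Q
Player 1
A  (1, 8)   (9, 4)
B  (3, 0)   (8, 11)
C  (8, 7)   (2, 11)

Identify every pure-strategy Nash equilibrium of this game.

(A, P): Player 1 can switch to B (1 → 3). Not NE.
(A, Q): Player 2 can switch to P (4 → 8). Not NE.
(B, P): Player 1 can switch to C (3 → 8). Not NE.
(B, Q): Player 1 can switch to A (8 → 9). Not NE.
(C, P): Player 2 can switch to Q (7 → 11). Not NE.
(C, Q): Player 1 can switch to A (2 → 9). Not NE.

none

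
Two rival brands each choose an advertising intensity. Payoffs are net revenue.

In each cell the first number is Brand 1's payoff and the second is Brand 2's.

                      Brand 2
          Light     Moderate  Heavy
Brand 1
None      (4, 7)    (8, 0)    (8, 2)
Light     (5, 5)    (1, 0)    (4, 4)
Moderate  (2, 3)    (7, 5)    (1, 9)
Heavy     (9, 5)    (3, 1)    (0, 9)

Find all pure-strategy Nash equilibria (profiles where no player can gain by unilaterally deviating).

There is no pure-strategy Nash equilibrium.

Brand 1 against Light: payoffs 4, 5, 2, 9 → best response Heavy.
Brand 1 against Moderate: payoffs 8, 1, 7, 3 → best response None.
Brand 1 against Heavy: payoffs 8, 4, 1, 0 → best response None.
Brand 2 against None: payoffs 7, 0, 2 → best response Light.
Brand 2 against Light: payoffs 5, 0, 4 → best response Light.
Brand 2 against Moderate: payoffs 3, 5, 9 → best response Heavy.
Brand 2 against Heavy: payoffs 5, 1, 9 → best response Heavy.
No profile is a mutual best response for all players.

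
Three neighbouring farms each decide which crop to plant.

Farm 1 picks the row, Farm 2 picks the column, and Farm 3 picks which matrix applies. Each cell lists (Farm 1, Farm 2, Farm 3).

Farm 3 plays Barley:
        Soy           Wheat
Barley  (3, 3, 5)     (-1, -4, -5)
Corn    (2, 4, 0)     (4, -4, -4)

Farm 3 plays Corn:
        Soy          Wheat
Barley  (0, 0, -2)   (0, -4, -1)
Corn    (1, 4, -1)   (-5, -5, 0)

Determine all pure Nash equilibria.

(Barley, Soy, Barley)

(Barley, Soy, Barley): Farm 1 gets 3, best alternative 2; Farm 2 gets 3, best alternative -4; Farm 3 gets 5, best alternative -2. No profitable deviation — NE.
(Barley, Soy, Corn): Farm 1 can switch to Corn (0 → 1). Not NE.
(Barley, Wheat, Barley): Farm 1 can switch to Corn (-1 → 4). Not NE.
(Barley, Wheat, Corn): Farm 2 can switch to Soy (-4 → 0). Not NE.
(Corn, Soy, Barley): Farm 1 can switch to Barley (2 → 3). Not NE.
(Corn, Soy, Corn): Farm 3 can switch to Barley (-1 → 0). Not NE.
(Corn, Wheat, Barley): Farm 2 can switch to Soy (-4 → 4). Not NE.
(Corn, Wheat, Corn): Farm 1 can switch to Barley (-5 → 0). Not NE.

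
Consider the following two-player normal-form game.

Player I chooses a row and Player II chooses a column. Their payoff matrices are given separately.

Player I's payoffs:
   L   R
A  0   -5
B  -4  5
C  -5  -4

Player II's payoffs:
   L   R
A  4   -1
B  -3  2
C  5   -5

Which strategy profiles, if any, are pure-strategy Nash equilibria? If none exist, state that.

Pure-strategy Nash equilibria: (A, L), (B, R)

For each player, find the best response to each opponent profile; mutual best responses are the pure NE.
Player I against L: payoffs 0, -4, -5 → best response A.
Player I against R: payoffs -5, 5, -4 → best response B.
Player II against A: payoffs 4, -1 → best response L.
Player II against B: payoffs -3, 2 → best response R.
Player II against C: payoffs 5, -5 → best response L.
Mutual best responses: (A, L); (B, R).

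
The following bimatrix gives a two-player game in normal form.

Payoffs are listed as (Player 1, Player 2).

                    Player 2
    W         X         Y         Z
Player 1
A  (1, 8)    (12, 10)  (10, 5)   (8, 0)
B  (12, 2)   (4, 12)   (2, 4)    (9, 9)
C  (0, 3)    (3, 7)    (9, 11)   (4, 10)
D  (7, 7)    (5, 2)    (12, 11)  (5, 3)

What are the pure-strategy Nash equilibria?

Player 1 against W: payoffs 1, 12, 0, 7 → best response B.
Player 1 against X: payoffs 12, 4, 3, 5 → best response A.
Player 1 against Y: payoffs 10, 2, 9, 12 → best response D.
Player 1 against Z: payoffs 8, 9, 4, 5 → best response B.
Player 2 against A: payoffs 8, 10, 5, 0 → best response X.
Player 2 against B: payoffs 2, 12, 4, 9 → best response X.
Player 2 against C: payoffs 3, 7, 11, 10 → best response Y.
Player 2 against D: payoffs 7, 2, 11, 3 → best response Y.
Mutual best responses: (A, X); (D, Y).

Pure-strategy Nash equilibria: (A, X) and (D, Y)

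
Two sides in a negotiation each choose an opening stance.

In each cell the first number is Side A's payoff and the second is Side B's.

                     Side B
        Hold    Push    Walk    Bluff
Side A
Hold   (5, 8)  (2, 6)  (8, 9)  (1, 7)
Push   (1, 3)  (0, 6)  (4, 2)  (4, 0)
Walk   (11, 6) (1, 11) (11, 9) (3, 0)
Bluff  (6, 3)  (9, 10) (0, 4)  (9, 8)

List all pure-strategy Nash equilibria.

Side A against Hold: payoffs 5, 1, 11, 6 → best response Walk.
Side A against Push: payoffs 2, 0, 1, 9 → best response Bluff.
Side A against Walk: payoffs 8, 4, 11, 0 → best response Walk.
Side A against Bluff: payoffs 1, 4, 3, 9 → best response Bluff.
Side B against Hold: payoffs 8, 6, 9, 7 → best response Walk.
Side B against Push: payoffs 3, 6, 2, 0 → best response Push.
Side B against Walk: payoffs 6, 11, 9, 0 → best response Push.
Side B against Bluff: payoffs 3, 10, 4, 8 → best response Push.
Mutual best responses: (Bluff, Push).

(Bluff, Push)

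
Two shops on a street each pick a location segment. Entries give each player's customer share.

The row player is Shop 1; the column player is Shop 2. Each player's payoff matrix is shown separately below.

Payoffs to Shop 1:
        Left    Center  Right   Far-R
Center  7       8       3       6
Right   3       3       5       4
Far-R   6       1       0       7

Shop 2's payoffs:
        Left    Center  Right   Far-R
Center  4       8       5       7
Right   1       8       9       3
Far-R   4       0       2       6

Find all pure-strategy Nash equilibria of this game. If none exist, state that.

(Center, Center), (Right, Right), (Far-R, Far-R)

For each player, find the best response to each opponent profile; mutual best responses are the pure NE.
Shop 1 against Left: payoffs 7, 3, 6 → best response Center.
Shop 1 against Center: payoffs 8, 3, 1 → best response Center.
Shop 1 against Right: payoffs 3, 5, 0 → best response Right.
Shop 1 against Far-R: payoffs 6, 4, 7 → best response Far-R.
Shop 2 against Center: payoffs 4, 8, 5, 7 → best response Center.
Shop 2 against Right: payoffs 1, 8, 9, 3 → best response Right.
Shop 2 against Far-R: payoffs 4, 0, 2, 6 → best response Far-R.
Mutual best responses: (Center, Center); (Right, Right); (Far-R, Far-R).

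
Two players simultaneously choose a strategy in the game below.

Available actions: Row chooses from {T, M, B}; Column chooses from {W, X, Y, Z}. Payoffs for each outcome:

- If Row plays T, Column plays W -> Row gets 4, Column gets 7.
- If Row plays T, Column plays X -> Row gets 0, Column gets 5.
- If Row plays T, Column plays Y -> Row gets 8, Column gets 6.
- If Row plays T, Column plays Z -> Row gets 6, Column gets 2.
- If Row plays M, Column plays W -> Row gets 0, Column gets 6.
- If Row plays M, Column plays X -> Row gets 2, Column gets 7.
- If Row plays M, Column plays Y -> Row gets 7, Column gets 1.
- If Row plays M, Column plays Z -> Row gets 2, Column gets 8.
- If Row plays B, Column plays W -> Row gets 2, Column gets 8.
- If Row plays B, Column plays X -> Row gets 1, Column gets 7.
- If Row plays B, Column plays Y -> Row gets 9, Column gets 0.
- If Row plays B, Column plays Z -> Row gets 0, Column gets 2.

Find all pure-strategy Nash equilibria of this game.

Row against W: payoffs 4, 0, 2 → best response T.
Row against X: payoffs 0, 2, 1 → best response M.
Row against Y: payoffs 8, 7, 9 → best response B.
Row against Z: payoffs 6, 2, 0 → best response T.
Column against T: payoffs 7, 5, 6, 2 → best response W.
Column against M: payoffs 6, 7, 1, 8 → best response Z.
Column against B: payoffs 8, 7, 0, 2 → best response W.
Mutual best responses: (T, W).

(T, W)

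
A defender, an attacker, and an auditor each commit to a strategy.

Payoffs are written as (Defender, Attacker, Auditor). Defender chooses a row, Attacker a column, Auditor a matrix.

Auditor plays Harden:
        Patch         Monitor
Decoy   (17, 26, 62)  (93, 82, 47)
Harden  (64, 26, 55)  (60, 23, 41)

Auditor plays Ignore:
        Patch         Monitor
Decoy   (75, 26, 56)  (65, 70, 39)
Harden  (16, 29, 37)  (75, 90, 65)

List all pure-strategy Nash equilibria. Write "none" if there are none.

For each player, find the best response to each opponent profile; mutual best responses are the pure NE.
Defender against (Patch, Harden): payoffs 17, 64 → best response Harden.
Defender against (Patch, Ignore): payoffs 75, 16 → best response Decoy.
Defender against (Monitor, Harden): payoffs 93, 60 → best response Decoy.
Defender against (Monitor, Ignore): payoffs 65, 75 → best response Harden.
Attacker against (Decoy, Harden): payoffs 26, 82 → best response Monitor.
Attacker against (Decoy, Ignore): payoffs 26, 70 → best response Monitor.
Attacker against (Harden, Harden): payoffs 26, 23 → best response Patch.
Attacker against (Harden, Ignore): payoffs 29, 90 → best response Monitor.
Auditor against (Decoy, Patch): payoffs 62, 56 → best response Harden.
Auditor against (Decoy, Monitor): payoffs 47, 39 → best response Harden.
Auditor against (Harden, Patch): payoffs 55, 37 → best response Harden.
Auditor against (Harden, Monitor): payoffs 41, 65 → best response Ignore.
Mutual best responses: (Decoy, Monitor, Harden); (Harden, Patch, Harden); (Harden, Monitor, Ignore).

The pure Nash equilibria are (Decoy, Monitor, Harden), (Harden, Patch, Harden), (Harden, Monitor, Ignore).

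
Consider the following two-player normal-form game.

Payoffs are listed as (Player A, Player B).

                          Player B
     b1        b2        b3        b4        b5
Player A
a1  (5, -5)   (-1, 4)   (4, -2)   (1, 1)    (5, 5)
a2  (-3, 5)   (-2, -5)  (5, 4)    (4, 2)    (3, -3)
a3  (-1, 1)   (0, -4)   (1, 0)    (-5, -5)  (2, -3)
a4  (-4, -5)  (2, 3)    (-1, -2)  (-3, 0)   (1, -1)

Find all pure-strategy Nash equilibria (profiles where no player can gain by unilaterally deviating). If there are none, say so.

The pure Nash equilibria are (a1, b5) and (a4, b2).

Player A against b1: payoffs 5, -3, -1, -4 → best response a1.
Player A against b2: payoffs -1, -2, 0, 2 → best response a4.
Player A against b3: payoffs 4, 5, 1, -1 → best response a2.
Player A against b4: payoffs 1, 4, -5, -3 → best response a2.
Player A against b5: payoffs 5, 3, 2, 1 → best response a1.
Player B against a1: payoffs -5, 4, -2, 1, 5 → best response b5.
Player B against a2: payoffs 5, -5, 4, 2, -3 → best response b1.
Player B against a3: payoffs 1, -4, 0, -5, -3 → best response b1.
Player B against a4: payoffs -5, 3, -2, 0, -1 → best response b2.
Mutual best responses: (a1, b5); (a4, b2).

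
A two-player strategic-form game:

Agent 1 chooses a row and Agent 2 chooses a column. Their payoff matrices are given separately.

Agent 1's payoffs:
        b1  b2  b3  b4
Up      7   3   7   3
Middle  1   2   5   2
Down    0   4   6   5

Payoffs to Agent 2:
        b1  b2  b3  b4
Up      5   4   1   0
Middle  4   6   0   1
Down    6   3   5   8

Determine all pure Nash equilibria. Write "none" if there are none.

Agent 1 against b1: payoffs 7, 1, 0 → best response Up.
Agent 1 against b2: payoffs 3, 2, 4 → best response Down.
Agent 1 against b3: payoffs 7, 5, 6 → best response Up.
Agent 1 against b4: payoffs 3, 2, 5 → best response Down.
Agent 2 against Up: payoffs 5, 4, 1, 0 → best response b1.
Agent 2 against Middle: payoffs 4, 6, 0, 1 → best response b2.
Agent 2 against Down: payoffs 6, 3, 5, 8 → best response b4.
Mutual best responses: (Up, b1); (Down, b4).

Pure-strategy Nash equilibria: (Up, b1), (Down, b4)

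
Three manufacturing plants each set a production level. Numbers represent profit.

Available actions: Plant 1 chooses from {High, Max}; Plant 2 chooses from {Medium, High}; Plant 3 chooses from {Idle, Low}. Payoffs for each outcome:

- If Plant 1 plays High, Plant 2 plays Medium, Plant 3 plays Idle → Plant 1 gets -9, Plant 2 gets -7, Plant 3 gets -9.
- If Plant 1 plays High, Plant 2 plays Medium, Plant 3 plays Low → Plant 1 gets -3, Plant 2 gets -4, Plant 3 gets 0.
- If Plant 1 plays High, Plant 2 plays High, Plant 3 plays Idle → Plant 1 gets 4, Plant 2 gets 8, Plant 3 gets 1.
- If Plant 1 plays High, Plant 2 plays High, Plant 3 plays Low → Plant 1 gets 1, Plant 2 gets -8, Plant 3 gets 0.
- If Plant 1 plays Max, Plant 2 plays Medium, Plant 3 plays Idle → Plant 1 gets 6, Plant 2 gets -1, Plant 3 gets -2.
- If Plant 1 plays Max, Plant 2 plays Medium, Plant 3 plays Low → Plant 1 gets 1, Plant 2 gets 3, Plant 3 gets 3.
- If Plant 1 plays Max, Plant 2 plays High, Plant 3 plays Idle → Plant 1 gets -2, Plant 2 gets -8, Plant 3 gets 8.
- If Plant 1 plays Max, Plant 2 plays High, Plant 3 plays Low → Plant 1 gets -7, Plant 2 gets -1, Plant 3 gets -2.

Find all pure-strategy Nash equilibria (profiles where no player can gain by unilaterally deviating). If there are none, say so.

Pure-strategy Nash equilibria: (High, High, Idle); (Max, Medium, Low)

(High, Medium, Idle): Plant 1 can switch to Max (-9 → 6). Not NE.
(High, Medium, Low): Plant 1 can switch to Max (-3 → 1). Not NE.
(High, High, Idle): Plant 1 gets 4, best alternative -2; Plant 2 gets 8, best alternative -7; Plant 3 gets 1, best alternative 0. No profitable deviation — NE.
(High, High, Low): Plant 2 can switch to Medium (-8 → -4). Not NE.
(Max, Medium, Idle): Plant 3 can switch to Low (-2 → 3). Not NE.
(Max, Medium, Low): Plant 1 gets 1, best alternative -3; Plant 2 gets 3, best alternative -1; Plant 3 gets 3, best alternative -2. No profitable deviation — NE.
(Max, High, Idle): Plant 1 can switch to High (-2 → 4). Not NE.
(Max, High, Low): Plant 1 can switch to High (-7 → 1). Not NE.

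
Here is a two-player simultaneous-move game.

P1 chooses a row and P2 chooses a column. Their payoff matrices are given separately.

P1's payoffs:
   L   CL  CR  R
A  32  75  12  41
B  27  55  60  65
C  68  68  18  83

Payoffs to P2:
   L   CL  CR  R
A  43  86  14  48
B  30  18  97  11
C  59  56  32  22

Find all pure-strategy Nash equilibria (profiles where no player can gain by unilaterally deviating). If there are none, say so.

Pure-strategy Nash equilibria: (A, CL), (B, CR), (C, L)

(A, L): P1 can switch to C (32 → 68). Not NE.
(A, CL): P1 gets 75, best alternative 68; P2 gets 86, best alternative 48. No profitable deviation — NE.
(A, CR): P1 can switch to B (12 → 60). Not NE.
(A, R): P1 can switch to B (41 → 65). Not NE.
(B, L): P1 can switch to A (27 → 32). Not NE.
(B, CL): P1 can switch to A (55 → 75). Not NE.
(B, CR): P1 gets 60, best alternative 18; P2 gets 97, best alternative 30. No profitable deviation — NE.
(B, R): P1 can switch to C (65 → 83). Not NE.
(C, L): P1 gets 68, best alternative 32; P2 gets 59, best alternative 56. No profitable deviation — NE.
(The remaining 3 profiles each have a profitable deviation by the same check.)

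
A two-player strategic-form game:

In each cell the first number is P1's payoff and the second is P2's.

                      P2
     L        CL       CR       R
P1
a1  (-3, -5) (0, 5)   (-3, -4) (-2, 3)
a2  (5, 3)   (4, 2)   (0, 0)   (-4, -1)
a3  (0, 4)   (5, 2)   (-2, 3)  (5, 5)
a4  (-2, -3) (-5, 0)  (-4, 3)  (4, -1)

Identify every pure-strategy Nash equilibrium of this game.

(a2, L), (a3, R)

For each player, find the best response to each opponent profile; mutual best responses are the pure NE.
P1 against L: payoffs -3, 5, 0, -2 → best response a2.
P1 against CL: payoffs 0, 4, 5, -5 → best response a3.
P1 against CR: payoffs -3, 0, -2, -4 → best response a2.
P1 against R: payoffs -2, -4, 5, 4 → best response a3.
P2 against a1: payoffs -5, 5, -4, 3 → best response CL.
P2 against a2: payoffs 3, 2, 0, -1 → best response L.
P2 against a3: payoffs 4, 2, 3, 5 → best response R.
P2 against a4: payoffs -3, 0, 3, -1 → best response CR.
Mutual best responses: (a2, L); (a3, R).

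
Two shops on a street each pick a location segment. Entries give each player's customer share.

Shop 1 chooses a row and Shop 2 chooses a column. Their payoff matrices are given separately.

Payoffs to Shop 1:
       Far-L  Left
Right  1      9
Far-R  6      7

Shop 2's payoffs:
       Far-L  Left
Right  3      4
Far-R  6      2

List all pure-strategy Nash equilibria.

Pure-strategy Nash equilibria: (Right, Left), (Far-R, Far-L)

Mark each player's best response to every combination of opponents' strategies; a profile where every player is best-responding is a pure Nash equilibrium.
Shop 1 against Far-L: payoffs 1, 6 → best response Far-R.
Shop 1 against Left: payoffs 9, 7 → best response Right.
Shop 2 against Right: payoffs 3, 4 → best response Left.
Shop 2 against Far-R: payoffs 6, 2 → best response Far-L.
Mutual best responses: (Right, Left); (Far-R, Far-L).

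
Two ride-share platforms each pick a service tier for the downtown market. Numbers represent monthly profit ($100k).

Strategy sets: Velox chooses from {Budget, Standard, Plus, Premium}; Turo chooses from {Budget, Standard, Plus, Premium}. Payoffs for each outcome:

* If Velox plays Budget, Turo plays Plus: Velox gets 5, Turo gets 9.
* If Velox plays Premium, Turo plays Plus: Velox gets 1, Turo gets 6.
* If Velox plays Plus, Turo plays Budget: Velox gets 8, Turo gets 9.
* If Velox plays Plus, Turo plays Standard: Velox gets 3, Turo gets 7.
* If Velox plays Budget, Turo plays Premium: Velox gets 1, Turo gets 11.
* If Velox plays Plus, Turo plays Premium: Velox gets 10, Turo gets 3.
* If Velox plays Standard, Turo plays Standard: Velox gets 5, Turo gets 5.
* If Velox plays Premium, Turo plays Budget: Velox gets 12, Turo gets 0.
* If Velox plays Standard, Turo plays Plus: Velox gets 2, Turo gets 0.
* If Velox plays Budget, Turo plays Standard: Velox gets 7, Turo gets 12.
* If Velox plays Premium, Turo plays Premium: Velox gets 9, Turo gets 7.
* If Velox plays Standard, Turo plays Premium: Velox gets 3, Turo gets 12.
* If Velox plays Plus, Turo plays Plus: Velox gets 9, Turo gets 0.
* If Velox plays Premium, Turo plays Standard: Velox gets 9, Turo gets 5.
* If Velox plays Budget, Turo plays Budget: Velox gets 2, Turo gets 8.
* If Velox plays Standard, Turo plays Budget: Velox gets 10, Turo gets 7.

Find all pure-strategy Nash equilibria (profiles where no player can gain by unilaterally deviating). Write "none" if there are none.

none

Velox against Budget: payoffs 2, 10, 8, 12 → best response Premium.
Velox against Standard: payoffs 7, 5, 3, 9 → best response Premium.
Velox against Plus: payoffs 5, 2, 9, 1 → best response Plus.
Velox against Premium: payoffs 1, 3, 10, 9 → best response Plus.
Turo against Budget: payoffs 8, 12, 9, 11 → best response Standard.
Turo against Standard: payoffs 7, 5, 0, 12 → best response Premium.
Turo against Plus: payoffs 9, 7, 0, 3 → best response Budget.
Turo against Premium: payoffs 0, 5, 6, 7 → best response Premium.
No profile is a mutual best response for all players.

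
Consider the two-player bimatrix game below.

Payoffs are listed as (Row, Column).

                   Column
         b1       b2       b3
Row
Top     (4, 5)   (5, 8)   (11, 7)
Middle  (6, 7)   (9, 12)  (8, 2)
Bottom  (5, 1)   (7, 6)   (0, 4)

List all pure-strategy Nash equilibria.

Pure NE: (Middle, b2)

(Top, b1): Row can switch to Middle (4 → 6). Not NE.
(Top, b2): Row can switch to Middle (5 → 9). Not NE.
(Top, b3): Column can switch to b2 (7 → 8). Not NE.
(Middle, b1): Column can switch to b2 (7 → 12). Not NE.
(Middle, b2): Row gets 9, best alternative 7; Column gets 12, best alternative 7. No profitable deviation — NE.
(Middle, b3): Row can switch to Top (8 → 11). Not NE.
(Bottom, b1): Row can switch to Middle (5 → 6). Not NE.
(Bottom, b2): Row can switch to Middle (7 → 9). Not NE.
(Bottom, b3): Row can switch to Top (0 → 11). Not NE.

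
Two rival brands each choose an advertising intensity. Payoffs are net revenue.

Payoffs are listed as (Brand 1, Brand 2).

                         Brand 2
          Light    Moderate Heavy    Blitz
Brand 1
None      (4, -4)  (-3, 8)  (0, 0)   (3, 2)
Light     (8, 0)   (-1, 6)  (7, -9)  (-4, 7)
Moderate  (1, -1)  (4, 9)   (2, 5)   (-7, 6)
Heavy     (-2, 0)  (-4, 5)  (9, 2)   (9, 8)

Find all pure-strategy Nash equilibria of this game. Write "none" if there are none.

The pure Nash equilibria are (Moderate, Moderate); (Heavy, Blitz).

Check each profile: it is a Nash equilibrium iff no player can strictly gain by switching unilaterally.
(None, Light): Brand 1 can switch to Light (4 → 8). Not NE.
(None, Moderate): Brand 1 can switch to Light (-3 → -1). Not NE.
(None, Heavy): Brand 1 can switch to Light (0 → 7). Not NE.
(None, Blitz): Brand 1 can switch to Heavy (3 → 9). Not NE.
(Light, Light): Brand 2 can switch to Moderate (0 → 6). Not NE.
(Light, Moderate): Brand 1 can switch to Moderate (-1 → 4). Not NE.
(Moderate, Moderate): Brand 1 gets 4, best alternative -1; Brand 2 gets 9, best alternative 6. No profitable deviation — NE.
(Heavy, Blitz): Brand 1 gets 9, best alternative 3; Brand 2 gets 8, best alternative 5. No profitable deviation — NE.
(The remaining 8 profiles each have a profitable deviation by the same check.)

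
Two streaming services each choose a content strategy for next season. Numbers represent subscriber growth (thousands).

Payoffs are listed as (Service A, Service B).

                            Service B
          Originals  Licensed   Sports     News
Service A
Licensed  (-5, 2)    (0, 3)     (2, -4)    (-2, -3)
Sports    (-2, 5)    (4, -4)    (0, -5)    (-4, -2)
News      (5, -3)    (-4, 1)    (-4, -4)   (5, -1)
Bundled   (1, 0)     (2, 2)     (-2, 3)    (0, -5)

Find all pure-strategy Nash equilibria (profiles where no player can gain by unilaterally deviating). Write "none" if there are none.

There is no pure-strategy Nash equilibrium.

(Licensed, Originals): Service A can switch to Sports (-5 → -2). Not NE.
(Licensed, Licensed): Service A can switch to Sports (0 → 4). Not NE.
(Licensed, Sports): Service B can switch to Originals (-4 → 2). Not NE.
(Licensed, News): Service A can switch to News (-2 → 5). Not NE.
(Sports, Originals): Service A can switch to News (-2 → 5). Not NE.
(Sports, Licensed): Service B can switch to Originals (-4 → 5). Not NE.
(The remaining 10 profiles each have a profitable deviation by the same check.)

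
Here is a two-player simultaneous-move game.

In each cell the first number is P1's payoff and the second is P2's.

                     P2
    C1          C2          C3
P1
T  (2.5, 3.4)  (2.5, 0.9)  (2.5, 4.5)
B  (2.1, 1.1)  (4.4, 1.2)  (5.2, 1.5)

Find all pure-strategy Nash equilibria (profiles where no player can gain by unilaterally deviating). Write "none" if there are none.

Pure NE: (B, C3)

(T, C1): P2 can switch to C3 (3.4 → 4.5). Not NE.
(T, C2): P1 can switch to B (2.5 → 4.4). Not NE.
(T, C3): P1 can switch to B (2.5 → 5.2). Not NE.
(B, C1): P1 can switch to T (2.1 → 2.5). Not NE.
(B, C2): P2 can switch to C3 (1.2 → 1.5). Not NE.
(B, C3): P1 gets 5.2, best alternative 2.5; P2 gets 1.5, best alternative 1.2. No profitable deviation — NE.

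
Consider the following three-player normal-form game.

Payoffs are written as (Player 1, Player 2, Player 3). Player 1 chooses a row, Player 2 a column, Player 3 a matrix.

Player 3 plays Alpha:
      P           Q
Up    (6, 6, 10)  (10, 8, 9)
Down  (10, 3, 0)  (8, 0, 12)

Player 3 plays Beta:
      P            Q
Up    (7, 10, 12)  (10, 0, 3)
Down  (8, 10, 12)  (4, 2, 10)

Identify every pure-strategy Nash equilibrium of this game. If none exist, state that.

The pure Nash equilibria are (Up, Q, Alpha), (Down, P, Beta).

Player 1 against (P, Alpha): payoffs 6, 10 → best response Down.
Player 1 against (P, Beta): payoffs 7, 8 → best response Down.
Player 1 against (Q, Alpha): payoffs 10, 8 → best response Up.
Player 1 against (Q, Beta): payoffs 10, 4 → best response Up.
Player 2 against (Up, Alpha): payoffs 6, 8 → best response Q.
Player 2 against (Up, Beta): payoffs 10, 0 → best response P.
Player 2 against (Down, Alpha): payoffs 3, 0 → best response P.
Player 2 against (Down, Beta): payoffs 10, 2 → best response P.
Player 3 against (Up, P): payoffs 10, 12 → best response Beta.
Player 3 against (Up, Q): payoffs 9, 3 → best response Alpha.
Player 3 against (Down, P): payoffs 0, 12 → best response Beta.
Player 3 against (Down, Q): payoffs 12, 10 → best response Alpha.
Mutual best responses: (Up, Q, Alpha); (Down, P, Beta).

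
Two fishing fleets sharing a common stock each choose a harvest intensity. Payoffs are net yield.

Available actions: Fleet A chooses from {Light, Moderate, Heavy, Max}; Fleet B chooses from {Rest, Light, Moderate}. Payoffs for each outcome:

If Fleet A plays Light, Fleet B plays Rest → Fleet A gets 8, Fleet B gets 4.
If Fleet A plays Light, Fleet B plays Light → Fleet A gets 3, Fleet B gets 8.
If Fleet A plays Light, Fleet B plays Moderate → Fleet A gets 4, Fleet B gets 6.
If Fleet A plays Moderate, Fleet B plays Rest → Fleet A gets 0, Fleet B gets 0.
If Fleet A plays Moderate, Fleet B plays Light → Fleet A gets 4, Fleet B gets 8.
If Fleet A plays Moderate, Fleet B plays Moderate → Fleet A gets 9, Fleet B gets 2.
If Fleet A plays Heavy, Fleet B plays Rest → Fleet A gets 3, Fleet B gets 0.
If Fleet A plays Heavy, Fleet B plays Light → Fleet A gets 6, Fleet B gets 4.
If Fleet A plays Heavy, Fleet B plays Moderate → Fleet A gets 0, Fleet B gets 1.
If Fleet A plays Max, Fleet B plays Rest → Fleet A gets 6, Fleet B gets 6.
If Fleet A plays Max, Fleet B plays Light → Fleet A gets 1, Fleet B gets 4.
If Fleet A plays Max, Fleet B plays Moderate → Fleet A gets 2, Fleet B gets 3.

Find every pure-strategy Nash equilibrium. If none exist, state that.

The unique pure-strategy Nash equilibrium is (Heavy, Light).

For each player, find the best response to each opponent profile; mutual best responses are the pure NE.
Fleet A against Rest: payoffs 8, 0, 3, 6 → best response Light.
Fleet A against Light: payoffs 3, 4, 6, 1 → best response Heavy.
Fleet A against Moderate: payoffs 4, 9, 0, 2 → best response Moderate.
Fleet B against Light: payoffs 4, 8, 6 → best response Light.
Fleet B against Moderate: payoffs 0, 8, 2 → best response Light.
Fleet B against Heavy: payoffs 0, 4, 1 → best response Light.
Fleet B against Max: payoffs 6, 4, 3 → best response Rest.
Mutual best responses: (Heavy, Light).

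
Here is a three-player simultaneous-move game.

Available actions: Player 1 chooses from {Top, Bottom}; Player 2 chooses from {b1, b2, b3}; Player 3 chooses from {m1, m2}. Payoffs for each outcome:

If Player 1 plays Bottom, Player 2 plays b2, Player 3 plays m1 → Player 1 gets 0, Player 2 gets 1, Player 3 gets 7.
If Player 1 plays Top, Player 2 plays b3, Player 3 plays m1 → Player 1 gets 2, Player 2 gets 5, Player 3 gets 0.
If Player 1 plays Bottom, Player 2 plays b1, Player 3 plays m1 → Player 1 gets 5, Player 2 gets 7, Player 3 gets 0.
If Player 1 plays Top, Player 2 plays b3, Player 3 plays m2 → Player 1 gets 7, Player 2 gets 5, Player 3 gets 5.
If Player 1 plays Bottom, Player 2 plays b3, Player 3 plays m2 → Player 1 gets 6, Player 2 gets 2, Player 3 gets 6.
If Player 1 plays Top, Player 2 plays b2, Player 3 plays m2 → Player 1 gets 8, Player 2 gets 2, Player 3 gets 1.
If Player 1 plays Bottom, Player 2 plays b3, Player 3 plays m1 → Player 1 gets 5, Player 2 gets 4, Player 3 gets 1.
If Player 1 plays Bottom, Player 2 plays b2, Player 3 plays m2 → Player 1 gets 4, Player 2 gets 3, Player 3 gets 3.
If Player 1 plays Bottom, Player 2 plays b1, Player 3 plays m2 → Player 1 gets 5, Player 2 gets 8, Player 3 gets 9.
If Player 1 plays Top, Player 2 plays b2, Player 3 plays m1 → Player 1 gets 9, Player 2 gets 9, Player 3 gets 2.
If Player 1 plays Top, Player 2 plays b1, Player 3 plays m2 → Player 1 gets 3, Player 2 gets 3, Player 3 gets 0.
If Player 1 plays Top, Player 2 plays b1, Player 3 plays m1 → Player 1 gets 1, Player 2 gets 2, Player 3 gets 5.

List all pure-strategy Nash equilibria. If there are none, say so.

(Top, b2, m1), (Top, b3, m2), (Bottom, b1, m2)

Check each profile: it is a Nash equilibrium iff no player can strictly gain by switching unilaterally.
(Top, b1, m1): Player 1 can switch to Bottom (1 → 5). Not NE.
(Top, b1, m2): Player 1 can switch to Bottom (3 → 5). Not NE.
(Top, b2, m1): Player 1 gets 9, best alternative 0; Player 2 gets 9, best alternative 5; Player 3 gets 2, best alternative 1. No profitable deviation — NE.
(Top, b2, m2): Player 2 can switch to b1 (2 → 3). Not NE.
(Top, b3, m1): Player 1 can switch to Bottom (2 → 5). Not NE.
(Top, b3, m2): Player 1 gets 7, best alternative 6; Player 2 gets 5, best alternative 3; Player 3 gets 5, best alternative 0. No profitable deviation — NE.
(Bottom, b1, m1): Player 3 can switch to m2 (0 → 9). Not NE.
(Bottom, b1, m2): Player 1 gets 5, best alternative 3; Player 2 gets 8, best alternative 3; Player 3 gets 9, best alternative 0. No profitable deviation — NE.
(Bottom, b2, m1): Player 1 can switch to Top (0 → 9). Not NE.
(Bottom, b2, m2): Player 1 can switch to Top (4 → 8). Not NE.
(Bottom, b3, m1): Player 2 can switch to b1 (4 → 7). Not NE.
(The remaining 1 profile has a profitable deviation by the same check.)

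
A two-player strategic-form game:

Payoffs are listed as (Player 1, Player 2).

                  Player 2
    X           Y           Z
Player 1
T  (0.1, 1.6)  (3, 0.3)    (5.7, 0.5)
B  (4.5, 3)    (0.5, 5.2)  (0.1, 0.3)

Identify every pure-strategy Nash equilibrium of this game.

Player 1 against X: payoffs 0.1, 4.5 → best response B.
Player 1 against Y: payoffs 3, 0.5 → best response T.
Player 1 against Z: payoffs 5.7, 0.1 → best response T.
Player 2 against T: payoffs 1.6, 0.3, 0.5 → best response X.
Player 2 against B: payoffs 3, 5.2, 0.3 → best response Y.
No profile is a mutual best response for all players.

none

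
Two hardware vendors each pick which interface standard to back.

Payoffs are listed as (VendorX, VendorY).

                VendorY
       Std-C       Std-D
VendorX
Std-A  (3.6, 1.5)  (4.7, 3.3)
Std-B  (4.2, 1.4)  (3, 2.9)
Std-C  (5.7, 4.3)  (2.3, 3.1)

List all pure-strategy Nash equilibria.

(Std-A, Std-D); (Std-C, Std-C)

For each strategy profile, look for a profitable unilateral deviation.
(Std-A, Std-C): VendorX can switch to Std-B (3.6 → 4.2). Not NE.
(Std-A, Std-D): VendorX gets 4.7, best alternative 3; VendorY gets 3.3, best alternative 1.5. No profitable deviation — NE.
(Std-B, Std-C): VendorX can switch to Std-C (4.2 → 5.7). Not NE.
(Std-B, Std-D): VendorX can switch to Std-A (3 → 4.7). Not NE.
(Std-C, Std-C): VendorX gets 5.7, best alternative 4.2; VendorY gets 4.3, best alternative 3.1. No profitable deviation — NE.
(Std-C, Std-D): VendorX can switch to Std-A (2.3 → 4.7). Not NE.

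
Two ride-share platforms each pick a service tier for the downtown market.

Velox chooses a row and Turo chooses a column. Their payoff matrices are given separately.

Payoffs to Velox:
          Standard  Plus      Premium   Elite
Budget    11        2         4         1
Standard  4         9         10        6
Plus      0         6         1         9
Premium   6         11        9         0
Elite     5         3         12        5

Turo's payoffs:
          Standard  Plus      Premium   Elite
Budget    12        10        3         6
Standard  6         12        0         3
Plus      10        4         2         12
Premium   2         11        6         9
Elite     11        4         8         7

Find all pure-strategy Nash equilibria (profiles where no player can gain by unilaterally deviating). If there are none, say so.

(Budget, Standard) and (Plus, Elite) and (Premium, Plus)

(Budget, Standard): Velox gets 11, best alternative 6; Turo gets 12, best alternative 10. No profitable deviation — NE.
(Budget, Plus): Velox can switch to Standard (2 → 9). Not NE.
(Budget, Premium): Velox can switch to Standard (4 → 10). Not NE.
(Budget, Elite): Velox can switch to Standard (1 → 6). Not NE.
(Standard, Standard): Velox can switch to Budget (4 → 11). Not NE.
(Standard, Plus): Velox can switch to Premium (9 → 11). Not NE.
(Standard, Premium): Velox can switch to Elite (10 → 12). Not NE.
(Plus, Elite): Velox gets 9, best alternative 6; Turo gets 12, best alternative 10. No profitable deviation — NE.
(Premium, Plus): Velox gets 11, best alternative 9; Turo gets 11, best alternative 9. No profitable deviation — NE.
(The remaining 11 profiles each have a profitable deviation by the same check.)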